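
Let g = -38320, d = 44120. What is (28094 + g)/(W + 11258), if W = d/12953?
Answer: -66228689/72934497 ≈ -0.90806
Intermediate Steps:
W = 44120/12953 ≈ 3.4062
(28094 + g)/(W + 11258) = (28094 - 38320)/(44120/12953 + 11258) = -10226/145868994/12953 = -10226*12953/145868994 = -66228689/72934497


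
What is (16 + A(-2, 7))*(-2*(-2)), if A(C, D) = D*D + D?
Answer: 288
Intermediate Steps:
A(C, D) = D + D² (A(C, D) = D² + D = D + D²)
(16 + A(-2, 7))*(-2*(-2)) = (16 + 7*(1 + 7))*(-2*(-2)) = (16 + 7*8)*4 = (16 + 56)*4 = 72*4 = 288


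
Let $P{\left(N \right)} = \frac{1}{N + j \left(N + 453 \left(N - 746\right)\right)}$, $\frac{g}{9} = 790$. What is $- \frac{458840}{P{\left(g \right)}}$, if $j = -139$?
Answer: $184317481605120$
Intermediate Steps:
$g = 7110$ ($g = 9 \cdot 790 = 7110$)
$P{\left(N \right)} = \frac{1}{46973382 - 63105 N}$ ($P{\left(N \right)} = \frac{1}{N - 139 \left(N + 453 \left(N - 746\right)\right)} = \frac{1}{N - 139 \left(N + 453 \left(-746 + N\right)\right)} = \frac{1}{N - 139 \left(N + \left(-337938 + 453 N\right)\right)} = \frac{1}{N - 139 \left(-337938 + 454 N\right)} = \frac{1}{N - \left(-46973382 + 63106 N\right)} = \frac{1}{46973382 - 63105 N}$)
$- \frac{458840}{P{\left(g \right)}} = - \frac{458840}{\frac{1}{3} \frac{1}{15657794 - 149558850}} = - \frac{458840}{\frac{1}{3} \frac{1}{-133901056}} = - \frac{458840}{\frac{1}{3} \left(- \frac{1}{133901056}\right)} = - \frac{458840}{- \frac{1}{401703168}} = \left(-458840\right) \left(-401703168\right) = 184317481605120$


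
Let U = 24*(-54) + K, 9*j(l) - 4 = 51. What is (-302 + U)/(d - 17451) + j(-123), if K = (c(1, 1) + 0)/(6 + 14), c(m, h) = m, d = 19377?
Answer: 203441/38520 ≈ 5.2814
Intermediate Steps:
K = 1/20 (K = (1 + 0)/(6 + 14) = 1/20 ≈ 0.050000)
j(l) = 55/9 (j(l) = 4/9 + (⅑)*51 = 4/9 + 17/3 = 55/9)
U = -25919/20 (U = 24*(-54) + 1/20 = -1296 + 1/20 = -25919/20 ≈ -1295.9)
(-302 + U)/(d - 17451) + j(-123) = (-302 - 25919/20)/(19377 - 17451) + 55/9 = -31959/20/1926 + 55/9 = -31959/20*1/1926 + 55/9 = -3551/4280 + 55/9 = 203441/38520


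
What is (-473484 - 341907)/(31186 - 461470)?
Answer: 271797/143428 ≈ 1.8950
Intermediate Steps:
(-473484 - 341907)/(31186 - 461470) = -815391/(-430284) = -815391*(-1/430284) = 271797/143428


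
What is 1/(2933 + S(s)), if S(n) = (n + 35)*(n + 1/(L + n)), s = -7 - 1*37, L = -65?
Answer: 109/362870 ≈ 0.00030038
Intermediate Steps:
s = -44 (s = -7 - 37 = -44)
S(n) = (35 + n)*(n + 1/(-65 + n)) (S(n) = (n + 35)*(n + 1/(-65 + n)) = (35 + n)*(n + 1/(-65 + n)))
1/(2933 + S(s)) = 1/(2933 + (35 + (-44)³ - 2274*(-44) - 30*(-44)²)/(-65 - 44)) = 1/(2933 + (35 - 85184 + 100056 - 30*1936)/(-109)) = 1/(2933 - (35 - 85184 + 100056 - 58080)/109) = 1/(2933 - 1/109*(-43173)) = 1/(2933 + 43173/109) = 1/(362870/109) = 109/362870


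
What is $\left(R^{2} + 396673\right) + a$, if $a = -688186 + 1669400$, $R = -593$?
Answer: $1729536$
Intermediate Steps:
$a = 981214$
$\left(R^{2} + 396673\right) + a = \left(\left(-593\right)^{2} + 396673\right) + 981214 = \left(351649 + 396673\right) + 981214 = 748322 + 981214 = 1729536$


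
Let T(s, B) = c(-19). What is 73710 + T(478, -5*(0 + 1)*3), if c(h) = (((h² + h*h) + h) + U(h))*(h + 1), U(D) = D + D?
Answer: 61740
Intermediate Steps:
U(D) = 2*D
c(h) = (1 + h)*(2*h² + 3*h) (c(h) = (((h² + h*h) + h) + 2*h)*(h + 1) = (((h² + h²) + h) + 2*h)*(1 + h) = ((2*h² + h) + 2*h)*(1 + h) = ((h + 2*h²) + 2*h)*(1 + h) = (2*h² + 3*h)*(1 + h) = (1 + h)*(2*h² + 3*h))
T(s, B) = -11970 (T(s, B) = -19*(3 + 2*(-19)² + 5*(-19)) = -19*(3 + 2*361 - 95) = -19*(3 + 722 - 95) = -19*630 = -11970)
73710 + T(478, -5*(0 + 1)*3) = 73710 - 11970 = 61740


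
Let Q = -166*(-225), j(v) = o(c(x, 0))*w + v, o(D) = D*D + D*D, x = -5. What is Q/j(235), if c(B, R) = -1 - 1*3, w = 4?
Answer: 12450/121 ≈ 102.89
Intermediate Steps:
c(B, R) = -4 (c(B, R) = -1 - 3 = -4)
o(D) = 2*D² (o(D) = D² + D² = 2*D²)
j(v) = 128 + v (j(v) = (2*(-4)²)*4 + v = (2*16)*4 + v = 32*4 + v = 128 + v)
Q = 37350
Q/j(235) = 37350/(128 + 235) = 37350/363 = 37350*(1/363) = 12450/121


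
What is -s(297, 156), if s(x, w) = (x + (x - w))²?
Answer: -191844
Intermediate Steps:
s(x, w) = (-w + 2*x)²
-s(297, 156) = -(156 - 2*297)² = -(156 - 594)² = -1*(-438)² = -1*191844 = -191844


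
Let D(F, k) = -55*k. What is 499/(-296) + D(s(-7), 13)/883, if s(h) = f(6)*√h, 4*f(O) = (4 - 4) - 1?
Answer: -652257/261368 ≈ -2.4956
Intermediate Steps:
f(O) = -¼ (f(O) = ((4 - 4) - 1)/4 = (0 - 1)/4 = (¼)*(-1) = -¼)
s(h) = -√h/4
499/(-296) + D(s(-7), 13)/883 = 499/(-296) - 55*13/883 = 499*(-1/296) - 715*1/883 = -499/296 - 715/883 = -652257/261368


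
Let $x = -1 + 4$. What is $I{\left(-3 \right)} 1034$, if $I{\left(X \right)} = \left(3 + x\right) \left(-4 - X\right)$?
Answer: $-6204$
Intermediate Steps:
$x = 3$
$I{\left(X \right)} = -24 - 6 X$ ($I{\left(X \right)} = \left(3 + 3\right) \left(-4 - X\right) = 6 \left(-4 - X\right) = -24 - 6 X$)
$I{\left(-3 \right)} 1034 = \left(-24 - -18\right) 1034 = \left(-24 + 18\right) 1034 = \left(-6\right) 1034 = -6204$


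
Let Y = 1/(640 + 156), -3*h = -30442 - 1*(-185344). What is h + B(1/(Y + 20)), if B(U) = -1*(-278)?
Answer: -51356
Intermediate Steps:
h = -51634 (h = -(-30442 - 1*(-185344))/3 = -(-30442 + 185344)/3 = -1/3*154902 = -51634)
Y = 1/796 ≈ 0.0012563
B(U) = 278
h + B(1/(Y + 20)) = -51634 + 278 = -51356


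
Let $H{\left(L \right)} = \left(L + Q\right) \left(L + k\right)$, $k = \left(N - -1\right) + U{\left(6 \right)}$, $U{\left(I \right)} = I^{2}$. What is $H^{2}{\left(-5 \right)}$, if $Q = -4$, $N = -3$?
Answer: $68121$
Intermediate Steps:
$k = 34$ ($k = \left(-3 - -1\right) + 6^{2} = \left(-3 + 1\right) + 36 = -2 + 36 = 34$)
$H{\left(L \right)} = \left(-4 + L\right) \left(34 + L\right)$ ($H{\left(L \right)} = \left(L - 4\right) \left(L + 34\right) = \left(-4 + L\right) \left(34 + L\right)$)
$H^{2}{\left(-5 \right)} = \left(-136 + \left(-5\right)^{2} + 30 \left(-5\right)\right)^{2} = \left(-136 + 25 - 150\right)^{2} = \left(-261\right)^{2} = 68121$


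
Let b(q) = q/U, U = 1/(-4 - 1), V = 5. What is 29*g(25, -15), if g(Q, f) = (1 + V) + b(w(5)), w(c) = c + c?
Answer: -1276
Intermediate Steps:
w(c) = 2*c
U = -⅕ (U = 1/(-5) = -⅕ ≈ -0.20000)
b(q) = -5*q (b(q) = q/(-⅕) = q*(-5) = -5*q)
g(Q, f) = -44 (g(Q, f) = (1 + 5) - 10*5 = 6 - 5*10 = 6 - 50 = -44)
29*g(25, -15) = 29*(-44) = -1276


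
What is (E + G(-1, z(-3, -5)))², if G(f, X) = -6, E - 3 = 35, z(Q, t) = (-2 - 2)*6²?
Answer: 1024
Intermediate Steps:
z(Q, t) = -144 (z(Q, t) = -4*36 = -144)
E = 38 (E = 3 + 35 = 38)
(E + G(-1, z(-3, -5)))² = (38 - 6)² = 32² = 1024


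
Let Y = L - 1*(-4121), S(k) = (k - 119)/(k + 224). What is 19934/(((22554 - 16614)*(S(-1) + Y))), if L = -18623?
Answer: -2222641/9605176020 ≈ -0.00023140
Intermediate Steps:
S(k) = (-119 + k)/(224 + k)
Y = -14502 (Y = -18623 - 1*(-4121) = -18623 + 4121 = -14502)
19934/(((22554 - 16614)*(S(-1) + Y))) = 19934/(((22554 - 16614)*((-119 - 1)/(224 - 1) - 14502))) = 19934/((5940*(-120/223 - 14502))) = 19934/((5940*(-3234066/223))) = 19934/(-19210352040/223) = 19934*(-223/19210352040) = -2222641/9605176020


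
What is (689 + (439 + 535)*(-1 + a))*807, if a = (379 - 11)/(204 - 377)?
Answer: -329043759/173 ≈ -1.9020e+6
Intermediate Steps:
a = -368/173 (a = 368/(-173) = 368*(-1/173) = -368/173 ≈ -2.1272)
(689 + (439 + 535)*(-1 + a))*807 = (689 + (439 + 535)*(-1 - 368/173))*807 = (689 + 974*(-541/173))*807 = (689 - 526934/173)*807 = -407737/173*807 = -329043759/173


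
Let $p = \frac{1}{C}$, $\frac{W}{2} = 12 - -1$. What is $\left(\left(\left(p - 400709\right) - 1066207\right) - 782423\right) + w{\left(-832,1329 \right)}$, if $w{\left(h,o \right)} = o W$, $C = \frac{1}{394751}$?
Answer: $-1820034$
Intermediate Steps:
$C = \frac{1}{394751} \approx 2.5332 \cdot 10^{-6}$
$W = 26$ ($W = 2 \left(12 - -1\right) = 2 \left(12 + 1\right) = 2 \cdot 13 = 26$)
$w{\left(h,o \right)} = 26 o$ ($w{\left(h,o \right)} = o 26 = 26 o$)
$p = 394751$ ($p = \frac{1}{\frac{1}{394751}} = 394751$)
$\left(\left(\left(p - 400709\right) - 1066207\right) - 782423\right) + w{\left(-832,1329 \right)} = \left(\left(\left(394751 - 400709\right) - 1066207\right) - 782423\right) + 26 \cdot 1329 = \left(\left(-5958 - 1066207\right) - 782423\right) + 34554 = \left(-1072165 - 782423\right) + 34554 = -1854588 + 34554 = -1820034$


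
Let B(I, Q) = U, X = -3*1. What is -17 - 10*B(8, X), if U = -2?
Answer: 3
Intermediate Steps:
X = -3
B(I, Q) = -2
-17 - 10*B(8, X) = -17 - 10*(-2) = -17 + 20 = 3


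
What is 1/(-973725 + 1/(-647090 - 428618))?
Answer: -1075708/1047443772301 ≈ -1.0270e-6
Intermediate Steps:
1/(-973725 + 1/(-647090 - 428618)) = 1/(-973725 + 1/(-1075708)) = 1/(-973725 - 1/1075708) = 1/(-1047443772301/1075708) = -1075708/1047443772301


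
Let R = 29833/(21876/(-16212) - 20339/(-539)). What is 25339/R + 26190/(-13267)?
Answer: 108286614497858/3743027744827 ≈ 28.930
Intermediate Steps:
R = 282130681/344096 (R = 29833/(21876*(-1/16212) - 20339*(-1/539)) = 29833/(-1823/1351 + 1849/49) = 29833/(344096/9457) = 29833*(9457/344096) = 282130681/344096 ≈ 819.92)
25339/R + 26190/(-13267) = 25339/(282130681/344096) + 26190/(-13267) = 25339*(344096/282130681) + 26190*(-1/13267) = 8719048544/282130681 - 26190/13267 = 108286614497858/3743027744827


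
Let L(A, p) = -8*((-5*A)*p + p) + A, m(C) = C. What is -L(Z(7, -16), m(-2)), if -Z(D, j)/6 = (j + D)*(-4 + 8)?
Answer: 17048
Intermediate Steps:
Z(D, j) = -24*D - 24*j (Z(D, j) = -6*(j + D)*(-4 + 8) = -6*(D + j)*4 = -6*(4*D + 4*j) = -24*D - 24*j)
L(A, p) = A - 8*p + 40*A*p (L(A, p) = -8*(-5*A*p + p) + A = -8*(p - 5*A*p) + A = (-8*p + 40*A*p) + A = A - 8*p + 40*A*p)
-L(Z(7, -16), m(-2)) = -((-24*7 - 24*(-16)) - 8*(-2) + 40*(-24*7 - 24*(-16))*(-2)) = -((-168 + 384) + 16 + 40*(-168 + 384)*(-2)) = -(216 + 16 + 40*216*(-2)) = -(216 + 16 - 17280) = -1*(-17048) = 17048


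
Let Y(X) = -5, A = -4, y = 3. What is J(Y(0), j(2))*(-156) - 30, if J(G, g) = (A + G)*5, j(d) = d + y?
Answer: 6990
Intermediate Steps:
j(d) = 3 + d (j(d) = d + 3 = 3 + d)
J(G, g) = -20 + 5*G (J(G, g) = (-4 + G)*5 = -20 + 5*G)
J(Y(0), j(2))*(-156) - 30 = (-20 + 5*(-5))*(-156) - 30 = (-20 - 25)*(-156) - 30 = -45*(-156) - 30 = 7020 - 30 = 6990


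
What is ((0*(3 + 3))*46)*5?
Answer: 0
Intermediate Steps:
((0*(3 + 3))*46)*5 = ((0*6)*46)*5 = (0*46)*5 = 0*5 = 0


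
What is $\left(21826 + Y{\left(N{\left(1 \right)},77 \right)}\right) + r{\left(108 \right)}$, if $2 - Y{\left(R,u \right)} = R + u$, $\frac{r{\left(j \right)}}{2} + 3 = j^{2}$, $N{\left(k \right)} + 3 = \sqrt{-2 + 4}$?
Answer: $45076 - \sqrt{2} \approx 45075.0$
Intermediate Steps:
$N{\left(k \right)} = -3 + \sqrt{2}$ ($N{\left(k \right)} = -3 + \sqrt{-2 + 4} = -3 + \sqrt{2}$)
$r{\left(j \right)} = -6 + 2 j^{2}$
$Y{\left(R,u \right)} = 2 - R - u$ ($Y{\left(R,u \right)} = 2 - \left(R + u\right) = 2 - R - u$)
$\left(21826 + Y{\left(N{\left(1 \right)},77 \right)}\right) + r{\left(108 \right)} = \left(21826 - \left(72 + \sqrt{2}\right)\right) - \left(6 - 2 \cdot 108^{2}\right) = \left(21826 + \left(2 + \left(3 - \sqrt{2}\right) - 77\right)\right) + \left(-6 + 2 \cdot 11664\right) = \left(21826 - \left(72 + \sqrt{2}\right)\right) + \left(-6 + 23328\right) = \left(21754 - \sqrt{2}\right) + 23322 = 45076 - \sqrt{2}$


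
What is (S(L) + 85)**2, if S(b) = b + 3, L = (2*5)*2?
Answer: 11664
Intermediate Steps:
L = 20 (L = 10*2 = 20)
S(b) = 3 + b
(S(L) + 85)**2 = ((3 + 20) + 85)**2 = (23 + 85)**2 = 108**2 = 11664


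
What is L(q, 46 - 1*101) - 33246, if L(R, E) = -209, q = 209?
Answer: -33455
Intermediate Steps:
L(q, 46 - 1*101) - 33246 = -209 - 33246 = -33455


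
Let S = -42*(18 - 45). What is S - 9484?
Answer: -8350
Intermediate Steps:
S = 1134 (S = -42*(-27) = 1134)
S - 9484 = 1134 - 9484 = -8350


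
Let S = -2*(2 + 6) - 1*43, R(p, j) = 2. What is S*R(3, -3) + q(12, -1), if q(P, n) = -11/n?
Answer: -107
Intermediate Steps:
S = -59 (S = -2*8 - 43 = -16 - 43 = -59)
S*R(3, -3) + q(12, -1) = -59*2 - 11/(-1) = -118 - 11*(-1) = -118 + 11 = -107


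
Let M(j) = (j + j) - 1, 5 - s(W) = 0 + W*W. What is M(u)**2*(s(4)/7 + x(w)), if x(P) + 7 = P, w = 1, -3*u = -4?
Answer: -1325/63 ≈ -21.032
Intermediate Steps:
u = 4/3 (u = -1/3*(-4) = 4/3 ≈ 1.3333)
s(W) = 5 - W**2 (s(W) = 5 - (0 + W*W) = 5 - (0 + W**2) = 5 - W**2)
x(P) = -7 + P
M(j) = -1 + 2*j (M(j) = 2*j - 1 = -1 + 2*j)
M(u)**2*(s(4)/7 + x(w)) = (-1 + 2*(4/3))**2*((5 - 1*4**2)/7 + (-7 + 1)) = (-1 + 8/3)**2*((5 - 1*16)*(1/7) - 6) = (5/3)**2*((5 - 16)*(1/7) - 6) = 25*(-11*1/7 - 6)/9 = 25*(-11/7 - 6)/9 = (25/9)*(-53/7) = -1325/63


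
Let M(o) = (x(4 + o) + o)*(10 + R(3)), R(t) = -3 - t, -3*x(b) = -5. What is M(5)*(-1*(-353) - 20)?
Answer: 8880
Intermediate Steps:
x(b) = 5/3 (x(b) = -⅓*(-5) = 5/3)
M(o) = 20/3 + 4*o (M(o) = (5/3 + o)*(10 + (-3 - 1*3)) = (5/3 + o)*(10 + (-3 - 3)) = (5/3 + o)*(10 - 6) = (5/3 + o)*4 = 20/3 + 4*o)
M(5)*(-1*(-353) - 20) = (20/3 + 4*5)*(-1*(-353) - 20) = (20/3 + 20)*(353 - 20) = (80/3)*333 = 8880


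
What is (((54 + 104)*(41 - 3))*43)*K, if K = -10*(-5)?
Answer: 12908600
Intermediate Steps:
K = 50
(((54 + 104)*(41 - 3))*43)*K = (((54 + 104)*(41 - 3))*43)*50 = ((158*38)*43)*50 = (6004*43)*50 = 258172*50 = 12908600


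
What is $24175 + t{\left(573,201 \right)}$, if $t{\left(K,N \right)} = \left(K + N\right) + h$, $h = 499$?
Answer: $25448$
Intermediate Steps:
$t{\left(K,N \right)} = 499 + K + N$ ($t{\left(K,N \right)} = \left(K + N\right) + 499 = 499 + K + N$)
$24175 + t{\left(573,201 \right)} = 24175 + \left(499 + 573 + 201\right) = 24175 + 1273 = 25448$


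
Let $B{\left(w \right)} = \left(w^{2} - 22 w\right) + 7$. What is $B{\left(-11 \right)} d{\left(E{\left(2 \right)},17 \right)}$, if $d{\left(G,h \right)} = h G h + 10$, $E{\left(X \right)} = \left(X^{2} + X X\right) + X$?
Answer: $1073000$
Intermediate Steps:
$E{\left(X \right)} = X + 2 X^{2}$ ($E{\left(X \right)} = \left(X^{2} + X^{2}\right) + X = 2 X^{2} + X = X + 2 X^{2}$)
$d{\left(G,h \right)} = 10 + G h^{2}$ ($d{\left(G,h \right)} = G h h + 10 = G h^{2} + 10 = 10 + G h^{2}$)
$B{\left(w \right)} = 7 + w^{2} - 22 w$
$B{\left(-11 \right)} d{\left(E{\left(2 \right)},17 \right)} = \left(7 + \left(-11\right)^{2} - -242\right) \left(10 + 2 \left(1 + 2 \cdot 2\right) 17^{2}\right) = \left(7 + 121 + 242\right) \left(10 + 2 \left(1 + 4\right) 289\right) = 370 \left(10 + 2 \cdot 5 \cdot 289\right) = 370 \left(10 + 10 \cdot 289\right) = 370 \left(10 + 2890\right) = 370 \cdot 2900 = 1073000$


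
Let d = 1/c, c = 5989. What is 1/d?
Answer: 5989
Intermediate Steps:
d = 1/5989 ≈ 0.00016697
1/d = 1/(1/5989) = 5989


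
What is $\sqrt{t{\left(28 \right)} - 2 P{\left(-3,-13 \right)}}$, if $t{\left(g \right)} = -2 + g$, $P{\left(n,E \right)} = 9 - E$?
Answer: $3 i \sqrt{2} \approx 4.2426 i$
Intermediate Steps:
$\sqrt{t{\left(28 \right)} - 2 P{\left(-3,-13 \right)}} = \sqrt{\left(-2 + 28\right) - 2 \left(9 - -13\right)} = \sqrt{26 - 2 \left(9 + 13\right)} = \sqrt{26 - 44} = \sqrt{-18} = 3 i \sqrt{2}$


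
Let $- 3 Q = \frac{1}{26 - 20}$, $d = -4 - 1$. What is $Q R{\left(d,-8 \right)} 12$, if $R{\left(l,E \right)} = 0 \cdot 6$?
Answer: $0$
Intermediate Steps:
$d = -5$ ($d = -4 - 1 = -5$)
$R{\left(l,E \right)} = 0$
$Q = - \frac{1}{18}$ ($Q = - \frac{1}{3 \left(26 - 20\right)} = - \frac{1}{3 \cdot 6} = \left(- \frac{1}{3}\right) \frac{1}{6} = - \frac{1}{18} \approx -0.055556$)
$Q R{\left(d,-8 \right)} 12 = \left(- \frac{1}{18}\right) 0 \cdot 12 = 0 \cdot 12 = 0$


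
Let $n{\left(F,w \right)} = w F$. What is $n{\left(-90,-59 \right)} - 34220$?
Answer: $-28910$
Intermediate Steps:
$n{\left(F,w \right)} = F w$
$n{\left(-90,-59 \right)} - 34220 = \left(-90\right) \left(-59\right) - 34220 = 5310 - 34220 = -28910$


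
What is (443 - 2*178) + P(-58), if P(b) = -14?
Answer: 73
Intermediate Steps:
(443 - 2*178) + P(-58) = (443 - 2*178) - 14 = (443 - 356) - 14 = 87 - 14 = 73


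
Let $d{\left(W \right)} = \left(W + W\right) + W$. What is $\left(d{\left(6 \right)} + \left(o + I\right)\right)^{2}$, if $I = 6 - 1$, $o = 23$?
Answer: $2116$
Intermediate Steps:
$d{\left(W \right)} = 3 W$ ($d{\left(W \right)} = 2 W + W = 3 W$)
$I = 5$ ($I = 6 - 1 = 5$)
$\left(d{\left(6 \right)} + \left(o + I\right)\right)^{2} = \left(3 \cdot 6 + \left(23 + 5\right)\right)^{2} = \left(18 + 28\right)^{2} = 46^{2} = 2116$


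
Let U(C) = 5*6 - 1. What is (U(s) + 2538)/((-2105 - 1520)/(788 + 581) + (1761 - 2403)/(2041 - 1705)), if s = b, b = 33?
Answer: -196796488/349483 ≈ -563.11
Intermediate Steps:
s = 33
U(C) = 29 (U(C) = 30 - 1 = 29)
(U(s) + 2538)/((-2105 - 1520)/(788 + 581) + (1761 - 2403)/(2041 - 1705)) = (29 + 2538)/((-2105 - 1520)/(788 + 581) + (1761 - 2403)/(2041 - 1705)) = 2567/(-3625/1369 - 642/336) = 2567/(-3625*1/1369 - 642*1/336) = 2567/(-3625/1369 - 107/56) = 2567/(-349483/76664) = 2567*(-76664/349483) = -196796488/349483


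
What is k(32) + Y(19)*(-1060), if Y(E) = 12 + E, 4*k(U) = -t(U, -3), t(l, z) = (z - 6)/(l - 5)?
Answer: -394319/12 ≈ -32860.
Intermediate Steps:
t(l, z) = (-6 + z)/(-5 + l)
k(U) = 9/(4*(-5 + U)) (k(U) = (-(-6 - 3)/(-5 + U))/4 = (-(-9)/(-5 + U))/4 = (9/(-5 + U))/4 = 9/(4*(-5 + U)))
k(32) + Y(19)*(-1060) = 9/(4*(-5 + 32)) + (12 + 19)*(-1060) = (9/4)/27 + 31*(-1060) = (9/4)*(1/27) - 32860 = 1/12 - 32860 = -394319/12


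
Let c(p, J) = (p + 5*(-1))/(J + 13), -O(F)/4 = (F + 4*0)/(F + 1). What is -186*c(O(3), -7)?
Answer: 248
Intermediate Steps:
O(F) = -4*F/(1 + F) (O(F) = -4*(F + 4*0)/(F + 1) = -4*(F + 0)/(1 + F) = -4*F/(1 + F))
c(p, J) = (-5 + p)/(13 + J) (c(p, J) = (p - 5)/(13 + J) = (-5 + p)/(13 + J))
-186*c(O(3), -7) = -186*(-5 - 4*3/(1 + 3))/(13 - 7) = -186*(-5 - 4*3/4)/6 = -31*(-5 - 4*3*¼) = -31*(-5 - 3) = -31*(-8) = -186*(-4/3) = 248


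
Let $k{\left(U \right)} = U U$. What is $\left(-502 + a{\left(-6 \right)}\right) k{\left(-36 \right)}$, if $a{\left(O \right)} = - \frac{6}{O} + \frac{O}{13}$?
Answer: $- \frac{8448624}{13} \approx -6.4989 \cdot 10^{5}$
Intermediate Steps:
$k{\left(U \right)} = U^{2}$
$a{\left(O \right)} = - \frac{6}{O} + \frac{O}{13}$ ($a{\left(O \right)} = - \frac{6}{O} + O \frac{1}{13} = - \frac{6}{O} + \frac{O}{13}$)
$\left(-502 + a{\left(-6 \right)}\right) k{\left(-36 \right)} = \left(-502 + \left(- \frac{6}{-6} + \frac{1}{13} \left(-6\right)\right)\right) \left(-36\right)^{2} = \left(-502 - - \frac{7}{13}\right) 1296 = \left(-502 + \left(1 - \frac{6}{13}\right)\right) 1296 = \left(-502 + \frac{7}{13}\right) 1296 = \left(- \frac{6519}{13}\right) 1296 = - \frac{8448624}{13}$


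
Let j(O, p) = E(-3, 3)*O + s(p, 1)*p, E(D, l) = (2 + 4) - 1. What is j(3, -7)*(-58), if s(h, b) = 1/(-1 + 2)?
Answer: -464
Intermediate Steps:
E(D, l) = 5 (E(D, l) = 6 - 1 = 5)
s(h, b) = 1 (s(h, b) = 1/1 = 1)
j(O, p) = p + 5*O (j(O, p) = 5*O + 1*p = 5*O + p = p + 5*O)
j(3, -7)*(-58) = (-7 + 5*3)*(-58) = (-7 + 15)*(-58) = 8*(-58) = -464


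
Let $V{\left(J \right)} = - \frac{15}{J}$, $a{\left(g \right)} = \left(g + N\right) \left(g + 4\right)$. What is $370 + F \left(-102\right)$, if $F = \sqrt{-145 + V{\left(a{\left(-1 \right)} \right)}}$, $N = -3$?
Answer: $370 - 255 i \sqrt{23} \approx 370.0 - 1222.9 i$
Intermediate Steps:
$a{\left(g \right)} = \left(-3 + g\right) \left(4 + g\right)$ ($a{\left(g \right)} = \left(g - 3\right) \left(g + 4\right) = \left(-3 + g\right) \left(4 + g\right)$)
$F = \frac{5 i \sqrt{23}}{2}$ ($F = \sqrt{-145 - \frac{15}{-12 - 1 + \left(-1\right)^{2}}} = \sqrt{-145 - \frac{15}{-12 - 1 + 1}} = \sqrt{-145 - \frac{15}{-12}} = \sqrt{-145 - - \frac{5}{4}} = \sqrt{-145 + \frac{5}{4}} = \sqrt{- \frac{575}{4}} = \frac{5 i \sqrt{23}}{2} \approx 11.99 i$)
$370 + F \left(-102\right) = 370 + \frac{5 i \sqrt{23}}{2} \left(-102\right) = 370 - 255 i \sqrt{23}$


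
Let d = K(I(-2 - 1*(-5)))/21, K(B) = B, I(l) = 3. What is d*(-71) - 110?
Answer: -841/7 ≈ -120.14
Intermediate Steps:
d = ⅐ (d = 3/21 = 3*(1/21) = ⅐ ≈ 0.14286)
d*(-71) - 110 = (⅐)*(-71) - 110 = -71/7 - 110 = -841/7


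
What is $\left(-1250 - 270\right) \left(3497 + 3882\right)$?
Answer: $-11216080$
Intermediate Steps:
$\left(-1250 - 270\right) \left(3497 + 3882\right) = \left(-1520\right) 7379 = -11216080$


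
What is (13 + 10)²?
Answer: 529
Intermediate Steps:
(13 + 10)² = 23² = 529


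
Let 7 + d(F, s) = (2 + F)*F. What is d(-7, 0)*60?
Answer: 1680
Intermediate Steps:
d(F, s) = -7 + F*(2 + F) (d(F, s) = -7 + (2 + F)*F = -7 + F*(2 + F))
d(-7, 0)*60 = (-7 + (-7)² + 2*(-7))*60 = (-7 + 49 - 14)*60 = 28*60 = 1680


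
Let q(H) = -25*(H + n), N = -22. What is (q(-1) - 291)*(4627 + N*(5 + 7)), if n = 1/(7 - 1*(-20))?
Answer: -31444141/27 ≈ -1.1646e+6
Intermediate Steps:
n = 1/27 (n = 1/(7 + 20) = 1/27 ≈ 0.037037)
q(H) = -25/27 - 25*H (q(H) = -25*(H + 1/27) = -25*(1/27 + H) = -25/27 - 25*H)
(q(-1) - 291)*(4627 + N*(5 + 7)) = ((-25/27 - 25*(-1)) - 291)*(4627 - 22*(5 + 7)) = ((-25/27 + 25) - 291)*(4627 - 22*12) = (650/27 - 291)*(4627 - 264) = -7207/27*4363 = -31444141/27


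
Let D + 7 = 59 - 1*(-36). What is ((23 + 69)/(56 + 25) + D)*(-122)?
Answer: -880840/81 ≈ -10875.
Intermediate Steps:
D = 88 (D = -7 + (59 - 1*(-36)) = -7 + (59 + 36) = -7 + 95 = 88)
((23 + 69)/(56 + 25) + D)*(-122) = ((23 + 69)/(56 + 25) + 88)*(-122) = (92/81 + 88)*(-122) = (7220/81)*(-122) = -880840/81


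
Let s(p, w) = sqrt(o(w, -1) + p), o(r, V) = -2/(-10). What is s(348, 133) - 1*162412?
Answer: -162412 + sqrt(8705)/5 ≈ -1.6239e+5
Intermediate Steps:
o(r, V) = 1/5 (o(r, V) = -2*(-1/10) = 1/5)
s(p, w) = sqrt(1/5 + p)
s(348, 133) - 1*162412 = sqrt(5 + 25*348)/5 - 1*162412 = sqrt(5 + 8700)/5 - 162412 = sqrt(8705)/5 - 162412 = -162412 + sqrt(8705)/5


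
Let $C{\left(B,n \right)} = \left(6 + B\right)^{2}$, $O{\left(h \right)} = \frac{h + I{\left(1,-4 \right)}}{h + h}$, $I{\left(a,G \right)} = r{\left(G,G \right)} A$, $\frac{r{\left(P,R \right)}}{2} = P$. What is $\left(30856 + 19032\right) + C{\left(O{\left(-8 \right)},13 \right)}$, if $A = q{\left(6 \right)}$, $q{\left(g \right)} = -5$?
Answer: $49904$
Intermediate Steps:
$r{\left(P,R \right)} = 2 P$
$A = -5$
$I{\left(a,G \right)} = - 10 G$ ($I{\left(a,G \right)} = 2 G \left(-5\right) = - 10 G$)
$O{\left(h \right)} = \frac{40 + h}{2 h}$ ($O{\left(h \right)} = \frac{h - -40}{h + h} = \frac{h + 40}{2 h} = \left(40 + h\right) \frac{1}{2 h} = \frac{40 + h}{2 h}$)
$\left(30856 + 19032\right) + C{\left(O{\left(-8 \right)},13 \right)} = \left(30856 + 19032\right) + \left(6 + \frac{40 - 8}{2 \left(-8\right)}\right)^{2} = 49888 + \left(6 + \frac{1}{2} \left(- \frac{1}{8}\right) 32\right)^{2} = 49888 + \left(6 - 2\right)^{2} = 49888 + 4^{2} = 49888 + 16 = 49904$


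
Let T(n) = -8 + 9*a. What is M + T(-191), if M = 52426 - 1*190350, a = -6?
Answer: -137986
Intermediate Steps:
T(n) = -62 (T(n) = -8 + 9*(-6) = -8 - 54 = -62)
M = -137924 (M = 52426 - 190350 = -137924)
M + T(-191) = -137924 - 62 = -137986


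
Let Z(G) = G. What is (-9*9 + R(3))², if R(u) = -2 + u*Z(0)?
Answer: 6889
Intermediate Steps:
R(u) = -2 (R(u) = -2 + u*0 = -2 + 0 = -2)
(-9*9 + R(3))² = (-9*9 - 2)² = (-81 - 2)² = (-83)² = 6889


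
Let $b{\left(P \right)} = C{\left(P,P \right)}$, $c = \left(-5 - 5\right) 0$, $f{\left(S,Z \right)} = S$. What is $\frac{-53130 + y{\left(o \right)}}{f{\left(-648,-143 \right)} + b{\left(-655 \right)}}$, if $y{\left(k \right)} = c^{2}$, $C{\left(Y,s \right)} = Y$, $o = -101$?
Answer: $\frac{53130}{1303} \approx 40.775$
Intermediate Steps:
$c = 0$ ($c = \left(-10\right) 0 = 0$)
$b{\left(P \right)} = P$
$y{\left(k \right)} = 0$ ($y{\left(k \right)} = 0^{2} = 0$)
$\frac{-53130 + y{\left(o \right)}}{f{\left(-648,-143 \right)} + b{\left(-655 \right)}} = \frac{-53130 + 0}{-648 - 655} = - \frac{53130}{-1303} = \left(-53130\right) \left(- \frac{1}{1303}\right) = \frac{53130}{1303}$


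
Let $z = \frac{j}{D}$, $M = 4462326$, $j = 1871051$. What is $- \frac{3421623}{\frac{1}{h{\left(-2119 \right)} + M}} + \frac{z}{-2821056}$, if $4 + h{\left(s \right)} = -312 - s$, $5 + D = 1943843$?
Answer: $- \frac{920448035913649521842897}{60260174208} \approx -1.5275 \cdot 10^{13}$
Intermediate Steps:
$D = 1943838$ ($D = -5 + 1943843 = 1943838$)
$h{\left(s \right)} = -316 - s$ ($h{\left(s \right)} = -4 - \left(312 + s\right) = -316 - s$)
$z = \frac{143927}{149526}$ ($z = \frac{1871051}{1943838} = 1871051 \cdot \frac{1}{1943838} = \frac{143927}{149526} \approx 0.96255$)
$- \frac{3421623}{\frac{1}{h{\left(-2119 \right)} + M}} + \frac{z}{-2821056} = - \frac{3421623}{\frac{1}{\left(-316 - -2119\right) + 4462326}} + \frac{143927}{149526 \left(-2821056\right)} = - \frac{3421623}{\frac{1}{\left(-316 + 2119\right) + 4462326}} + \frac{143927}{149526} \left(- \frac{1}{2821056}\right) = - \frac{3421623}{\frac{1}{1803 + 4462326}} - \frac{20561}{60260174208} = - \frac{3421623}{\frac{1}{4464129}} - \frac{20561}{60260174208} = - 3421623 \frac{1}{\frac{1}{4464129}} - \frac{20561}{60260174208} = \left(-3421623\right) 4464129 - \frac{20561}{60260174208} = -15274566461367 - \frac{20561}{60260174208} = - \frac{920448035913649521842897}{60260174208}$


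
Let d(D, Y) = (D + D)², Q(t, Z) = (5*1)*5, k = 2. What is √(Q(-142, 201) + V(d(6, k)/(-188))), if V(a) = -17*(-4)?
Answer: √93 ≈ 9.6436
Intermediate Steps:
Q(t, Z) = 25 (Q(t, Z) = 5*5 = 25)
d(D, Y) = 4*D² (d(D, Y) = (2*D)² = 4*D²)
V(a) = 68
√(Q(-142, 201) + V(d(6, k)/(-188))) = √(25 + 68) = √93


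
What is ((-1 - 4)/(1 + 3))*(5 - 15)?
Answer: 25/2 ≈ 12.500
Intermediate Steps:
((-1 - 4)/(1 + 3))*(5 - 15) = -5/4*(-10) = 25/2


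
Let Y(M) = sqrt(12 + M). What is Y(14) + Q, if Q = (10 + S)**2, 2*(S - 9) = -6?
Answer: 256 + sqrt(26) ≈ 261.10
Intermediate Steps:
S = 6 (S = 9 + (1/2)*(-6) = 9 - 3 = 6)
Q = 256 (Q = (10 + 6)**2 = 16**2 = 256)
Y(14) + Q = sqrt(12 + 14) + 256 = sqrt(26) + 256 = 256 + sqrt(26)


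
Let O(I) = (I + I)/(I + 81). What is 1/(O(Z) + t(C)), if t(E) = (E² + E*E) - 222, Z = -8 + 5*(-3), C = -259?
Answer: 29/3884237 ≈ 7.4661e-6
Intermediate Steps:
Z = -23 (Z = -8 - 15 = -23)
t(E) = -222 + 2*E² (t(E) = (E² + E²) - 222 = 2*E² - 222 = -222 + 2*E²)
O(I) = 2*I/(81 + I) (O(I) = (2*I)/(81 + I) = 2*I/(81 + I))
1/(O(Z) + t(C)) = 1/(2*(-23)/(81 - 23) + (-222 + 2*(-259)²)) = 1/(2*(-23)/58 + (-222 + 2*67081)) = 1/(2*(-23)*(1/58) + (-222 + 134162)) = 1/(-23/29 + 133940) = 1/(3884237/29) = 29/3884237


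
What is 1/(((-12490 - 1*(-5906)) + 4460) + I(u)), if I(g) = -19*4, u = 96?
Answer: -1/2200 ≈ -0.00045455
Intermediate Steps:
I(g) = -76
1/(((-12490 - 1*(-5906)) + 4460) + I(u)) = 1/(((-12490 - 1*(-5906)) + 4460) - 76) = 1/(((-12490 + 5906) + 4460) - 76) = 1/((-6584 + 4460) - 76) = 1/(-2124 - 76) = 1/(-2200) = -1/2200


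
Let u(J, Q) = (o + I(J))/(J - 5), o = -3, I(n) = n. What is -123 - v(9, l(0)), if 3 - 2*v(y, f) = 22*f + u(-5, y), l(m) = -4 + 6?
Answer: -1021/10 ≈ -102.10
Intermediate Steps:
l(m) = 2
u(J, Q) = (-3 + J)/(-5 + J) (u(J, Q) = (-3 + J)/(J - 5) = (-3 + J)/(-5 + J))
v(y, f) = 11/10 - 11*f (v(y, f) = 3/2 - (22*f + (-3 - 5)/(-5 - 5))/2 = 3/2 - (22*f - 8/(-10))/2 = 3/2 - (22*f - 1/10*(-8))/2 = 3/2 - (22*f + 4/5)/2 = 3/2 - (4/5 + 22*f)/2 = 3/2 + (-2/5 - 11*f) = 11/10 - 11*f)
-123 - v(9, l(0)) = -123 - (11/10 - 11*2) = -123 - (11/10 - 22) = -123 - 1*(-209/10) = -123 + 209/10 = -1021/10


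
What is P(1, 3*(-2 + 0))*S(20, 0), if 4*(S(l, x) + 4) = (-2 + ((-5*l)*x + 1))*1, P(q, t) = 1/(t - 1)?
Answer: 17/28 ≈ 0.60714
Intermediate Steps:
P(q, t) = 1/(-1 + t)
S(l, x) = -17/4 - 5*l*x/4 (S(l, x) = -4 + ((-2 + ((-5*l)*x + 1))*1)/4 = -4 + ((-2 + (-5*l*x + 1))*1)/4 = -4 + ((-2 + (1 - 5*l*x))*1)/4 = -4 + ((-1 - 5*l*x)*1)/4 = -4 + (-1 - 5*l*x)/4 = -4 + (-¼ - 5*l*x/4) = -17/4 - 5*l*x/4)
P(1, 3*(-2 + 0))*S(20, 0) = (-17/4 - 5/4*20*0)/(-1 + 3*(-2 + 0)) = (-17/4 + 0)/(-1 + 3*(-2)) = -17/4/(-1 - 6) = -17/4/(-7) = -⅐*(-17/4) = 17/28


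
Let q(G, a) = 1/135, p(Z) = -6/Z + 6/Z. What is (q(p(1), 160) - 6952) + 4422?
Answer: -341549/135 ≈ -2530.0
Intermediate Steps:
p(Z) = 0
q(G, a) = 1/135
(q(p(1), 160) - 6952) + 4422 = (1/135 - 6952) + 4422 = -938519/135 + 4422 = -341549/135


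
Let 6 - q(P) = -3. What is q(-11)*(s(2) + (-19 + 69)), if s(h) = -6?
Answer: 396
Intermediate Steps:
q(P) = 9 (q(P) = 6 - 1*(-3) = 6 + 3 = 9)
q(-11)*(s(2) + (-19 + 69)) = 9*(-6 + (-19 + 69)) = 9*(-6 + 50) = 9*44 = 396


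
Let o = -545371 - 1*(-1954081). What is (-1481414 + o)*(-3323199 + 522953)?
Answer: 203589085184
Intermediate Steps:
o = 1408710 (o = -545371 + 1954081 = 1408710)
(-1481414 + o)*(-3323199 + 522953) = (-1481414 + 1408710)*(-3323199 + 522953) = -72704*(-2800246) = 203589085184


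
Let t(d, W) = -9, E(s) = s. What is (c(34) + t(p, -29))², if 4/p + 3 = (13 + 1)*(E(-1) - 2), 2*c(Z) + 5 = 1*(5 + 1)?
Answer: 289/4 ≈ 72.250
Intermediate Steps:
c(Z) = ½ (c(Z) = -5/2 + (1*(5 + 1))/2 = -5/2 + (1*6)/2 = -5/2 + (½)*6 = -5/2 + 3 = ½)
p = -4/45 (p = 4/(-3 + (13 + 1)*(-1 - 2)) = 4/(-3 + 14*(-3)) = 4/(-3 - 42) = 4/(-45) = 4*(-1/45) = -4/45 ≈ -0.088889)
(c(34) + t(p, -29))² = (½ - 9)² = (-17/2)² = 289/4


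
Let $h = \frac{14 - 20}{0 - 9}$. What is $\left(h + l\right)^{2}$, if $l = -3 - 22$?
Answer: $\frac{5329}{9} \approx 592.11$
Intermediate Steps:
$h = \frac{2}{3}$ ($h = - \frac{6}{-9} = \left(-6\right) \left(- \frac{1}{9}\right) = \frac{2}{3} \approx 0.66667$)
$l = -25$
$\left(h + l\right)^{2} = \left(\frac{2}{3} - 25\right)^{2} = \left(- \frac{73}{3}\right)^{2} = \frac{5329}{9}$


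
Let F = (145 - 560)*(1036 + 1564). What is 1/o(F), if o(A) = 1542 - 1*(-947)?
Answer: 1/2489 ≈ 0.00040177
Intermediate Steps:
F = -1079000 (F = -415*2600 = -1079000)
o(A) = 2489 (o(A) = 1542 + 947 = 2489)
1/o(F) = 1/2489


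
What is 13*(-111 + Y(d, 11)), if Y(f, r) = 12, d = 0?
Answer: -1287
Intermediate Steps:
13*(-111 + Y(d, 11)) = 13*(-111 + 12) = 13*(-99) = -1287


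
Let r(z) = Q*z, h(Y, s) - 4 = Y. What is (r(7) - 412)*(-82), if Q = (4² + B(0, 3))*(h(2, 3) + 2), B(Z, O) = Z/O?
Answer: -39688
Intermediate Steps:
h(Y, s) = 4 + Y
Q = 128 (Q = (4² + 0/3)*((4 + 2) + 2) = (16 + 0*(⅓))*(6 + 2) = (16 + 0)*8 = 16*8 = 128)
r(z) = 128*z
(r(7) - 412)*(-82) = (128*7 - 412)*(-82) = (896 - 412)*(-82) = 484*(-82) = -39688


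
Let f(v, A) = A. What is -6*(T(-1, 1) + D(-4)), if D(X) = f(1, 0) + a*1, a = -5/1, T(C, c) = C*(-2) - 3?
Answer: 36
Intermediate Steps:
T(C, c) = -3 - 2*C (T(C, c) = -2*C - 3 = -3 - 2*C)
a = -5 (a = -5*1 = -5)
D(X) = -5 (D(X) = 0 - 5*1 = 0 - 5 = -5)
-6*(T(-1, 1) + D(-4)) = -6*((-3 - 2*(-1)) - 5) = -6*((-3 + 2) - 5) = -6*(-1 - 5) = -6*(-6) = 36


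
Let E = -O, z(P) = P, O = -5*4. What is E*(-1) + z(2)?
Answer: -18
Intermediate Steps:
O = -20
E = 20 (E = -1*(-20) = 20)
E*(-1) + z(2) = 20*(-1) + 2 = -20 + 2 = -18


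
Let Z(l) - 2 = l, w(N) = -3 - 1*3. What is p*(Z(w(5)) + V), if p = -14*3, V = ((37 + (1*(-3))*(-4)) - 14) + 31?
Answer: -2604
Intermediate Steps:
w(N) = -6 (w(N) = -3 - 3 = -6)
Z(l) = 2 + l
V = 66 (V = ((37 - 3*(-4)) - 14) + 31 = ((37 + 12) - 14) + 31 = (49 - 14) + 31 = 35 + 31 = 66)
p = -42
p*(Z(w(5)) + V) = -42*((2 - 6) + 66) = -42*(-4 + 66) = -42*62 = -2604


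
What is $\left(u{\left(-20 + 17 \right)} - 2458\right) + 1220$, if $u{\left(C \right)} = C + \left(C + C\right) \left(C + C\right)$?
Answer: $-1205$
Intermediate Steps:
$u{\left(C \right)} = C + 4 C^{2}$ ($u{\left(C \right)} = C + 2 C 2 C = C + 4 C^{2}$)
$\left(u{\left(-20 + 17 \right)} - 2458\right) + 1220 = \left(\left(-20 + 17\right) \left(1 + 4 \left(-20 + 17\right)\right) - 2458\right) + 1220 = \left(- 3 \left(1 + 4 \left(-3\right)\right) - 2458\right) + 1220 = \left(- 3 \left(1 - 12\right) - 2458\right) + 1220 = \left(\left(-3\right) \left(-11\right) - 2458\right) + 1220 = \left(33 - 2458\right) + 1220 = -2425 + 1220 = -1205$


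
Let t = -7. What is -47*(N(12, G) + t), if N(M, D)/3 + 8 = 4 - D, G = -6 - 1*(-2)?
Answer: 329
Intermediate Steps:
G = -4 (G = -6 + 2 = -4)
N(M, D) = -12 - 3*D (N(M, D) = -24 + 3*(4 - D) = -24 + (12 - 3*D) = -12 - 3*D)
-47*(N(12, G) + t) = -47*((-12 - 3*(-4)) - 7) = -47*((-12 + 12) - 7) = -47*(0 - 7) = -47*(-7) = 329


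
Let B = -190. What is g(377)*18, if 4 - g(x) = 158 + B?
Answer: 648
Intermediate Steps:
g(x) = 36 (g(x) = 4 - (158 - 190) = 4 - 1*(-32) = 4 + 32 = 36)
g(377)*18 = 36*18 = 648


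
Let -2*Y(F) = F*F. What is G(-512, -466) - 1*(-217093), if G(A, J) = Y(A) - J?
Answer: 86487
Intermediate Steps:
Y(F) = -F²/2 (Y(F) = -F*F/2 = -F²/2)
G(A, J) = -J - A²/2 (G(A, J) = -A²/2 - J = -J - A²/2)
G(-512, -466) - 1*(-217093) = (-1*(-466) - ½*(-512)²) - 1*(-217093) = (466 - ½*262144) + 217093 = (466 - 131072) + 217093 = -130606 + 217093 = 86487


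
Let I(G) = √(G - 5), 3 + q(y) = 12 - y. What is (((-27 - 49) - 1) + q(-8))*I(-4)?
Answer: -180*I ≈ -180.0*I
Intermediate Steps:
q(y) = 9 - y (q(y) = -3 + (12 - y) = 9 - y)
I(G) = √(-5 + G)
(((-27 - 49) - 1) + q(-8))*I(-4) = (((-27 - 49) - 1) + (9 - 1*(-8)))*√(-5 - 4) = ((-76 - 1) + (9 + 8))*√(-9) = (-77 + 17)*(3*I) = -180*I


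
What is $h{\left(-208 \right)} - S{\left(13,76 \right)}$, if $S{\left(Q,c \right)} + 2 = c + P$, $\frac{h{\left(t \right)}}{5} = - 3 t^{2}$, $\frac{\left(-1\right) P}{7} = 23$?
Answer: $-648873$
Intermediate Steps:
$P = -161$ ($P = \left(-7\right) 23 = -161$)
$h{\left(t \right)} = - 15 t^{2}$ ($h{\left(t \right)} = 5 \left(- 3 t^{2}\right) = - 15 t^{2}$)
$S{\left(Q,c \right)} = -163 + c$ ($S{\left(Q,c \right)} = -2 + \left(c - 161\right) = -2 + \left(-161 + c\right) = -163 + c$)
$h{\left(-208 \right)} - S{\left(13,76 \right)} = - 15 \left(-208\right)^{2} - \left(-163 + 76\right) = \left(-15\right) 43264 - -87 = -648960 + 87 = -648873$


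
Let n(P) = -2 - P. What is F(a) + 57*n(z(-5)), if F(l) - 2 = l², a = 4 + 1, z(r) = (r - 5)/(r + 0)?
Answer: -201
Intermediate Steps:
z(r) = (-5 + r)/r
a = 5
F(l) = 2 + l²
F(a) + 57*n(z(-5)) = (2 + 5²) + 57*(-2 - (-5 - 5)/(-5)) = (2 + 25) + 57*(-2 - (-1)*(-10)/5) = 27 + 57*(-2 - 1*2) = 27 + 57*(-2 - 2) = 27 + 57*(-4) = 27 - 228 = -201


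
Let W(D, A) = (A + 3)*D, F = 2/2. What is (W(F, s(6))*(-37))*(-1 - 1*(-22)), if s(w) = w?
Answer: -6993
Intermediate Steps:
F = 1 (F = 2*(½) = 1)
W(D, A) = D*(3 + A) (W(D, A) = (3 + A)*D = D*(3 + A))
(W(F, s(6))*(-37))*(-1 - 1*(-22)) = ((1*(3 + 6))*(-37))*(-1 - 1*(-22)) = ((1*9)*(-37))*(-1 + 22) = (9*(-37))*21 = -333*21 = -6993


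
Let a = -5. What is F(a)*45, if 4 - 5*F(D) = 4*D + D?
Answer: 261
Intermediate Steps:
F(D) = 4/5 - D (F(D) = 4/5 - (4*D + D)/5 = 4/5 - D)
F(a)*45 = (4/5 - 1*(-5))*45 = (4/5 + 5)*45 = (29/5)*45 = 261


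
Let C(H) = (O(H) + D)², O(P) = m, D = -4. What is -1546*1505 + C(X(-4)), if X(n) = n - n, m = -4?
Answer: -2326666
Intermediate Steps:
O(P) = -4
X(n) = 0
C(H) = 64 (C(H) = (-4 - 4)² = (-8)² = 64)
-1546*1505 + C(X(-4)) = -1546*1505 + 64 = -2326730 + 64 = -2326666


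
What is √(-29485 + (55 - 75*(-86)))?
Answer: 2*I*√5745 ≈ 151.59*I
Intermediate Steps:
√(-29485 + (55 - 75*(-86))) = √(-29485 + (55 + 6450)) = √(-29485 + 6505) = √(-22980) = 2*I*√5745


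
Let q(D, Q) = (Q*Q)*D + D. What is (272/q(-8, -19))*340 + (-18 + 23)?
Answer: -4875/181 ≈ -26.934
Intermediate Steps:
q(D, Q) = D + D*Q² (q(D, Q) = Q²*D + D = D*Q² + D = D + D*Q²)
(272/q(-8, -19))*340 + (-18 + 23) = (272/((-8*(1 + (-19)²))))*340 + (-18 + 23) = (272/((-8*(1 + 361))))*340 + 5 = (272/((-8*362)))*340 + 5 = (272/(-2896))*340 + 5 = (272*(-1/2896))*340 + 5 = -17/181*340 + 5 = -5780/181 + 5 = -4875/181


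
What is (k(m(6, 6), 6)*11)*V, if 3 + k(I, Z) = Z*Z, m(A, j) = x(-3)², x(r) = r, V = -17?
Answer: -6171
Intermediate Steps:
m(A, j) = 9 (m(A, j) = (-3)² = 9)
k(I, Z) = -3 + Z² (k(I, Z) = -3 + Z*Z = -3 + Z²)
(k(m(6, 6), 6)*11)*V = ((-3 + 6²)*11)*(-17) = ((-3 + 36)*11)*(-17) = (33*11)*(-17) = 363*(-17) = -6171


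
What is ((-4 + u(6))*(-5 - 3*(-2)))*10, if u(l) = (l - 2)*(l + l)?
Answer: 440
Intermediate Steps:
u(l) = 2*l*(-2 + l) (u(l) = (-2 + l)*(2*l) = 2*l*(-2 + l))
((-4 + u(6))*(-5 - 3*(-2)))*10 = ((-4 + 2*6*(-2 + 6))*(-5 - 3*(-2)))*10 = ((-4 + 2*6*4)*(-5 + 6))*10 = ((-4 + 48)*1)*10 = (44*1)*10 = 44*10 = 440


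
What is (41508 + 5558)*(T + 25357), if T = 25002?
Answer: 2370196694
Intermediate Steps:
(41508 + 5558)*(T + 25357) = (41508 + 5558)*(25002 + 25357) = 47066*50359 = 2370196694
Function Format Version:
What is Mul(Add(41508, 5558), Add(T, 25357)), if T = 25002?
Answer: 2370196694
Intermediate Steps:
Mul(Add(41508, 5558), Add(T, 25357)) = Mul(Add(41508, 5558), Add(25002, 25357)) = Mul(47066, 50359) = 2370196694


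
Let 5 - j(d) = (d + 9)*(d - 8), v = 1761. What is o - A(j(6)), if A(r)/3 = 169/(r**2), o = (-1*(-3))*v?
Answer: 6471168/1225 ≈ 5282.6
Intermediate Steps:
j(d) = 5 - (-8 + d)*(9 + d) (j(d) = 5 - (d + 9)*(d - 8) = 5 - (9 + d)*(-8 + d) = 5 - (-8 + d)*(9 + d))
o = 5283 (o = -1*(-3)*1761 = 3*1761 = 5283)
A(r) = 507/r**2 (A(r) = 3*(169/(r**2)) = 3*(169/r**2) = 507/r**2)
o - A(j(6)) = 5283 - 507/(77 - 1*6 - 1*6**2)**2 = 5283 - 507/(77 - 6 - 1*36)**2 = 5283 - 507/(77 - 6 - 36)**2 = 5283 - 507/35**2 = 5283 - 507/1225 = 6471168/1225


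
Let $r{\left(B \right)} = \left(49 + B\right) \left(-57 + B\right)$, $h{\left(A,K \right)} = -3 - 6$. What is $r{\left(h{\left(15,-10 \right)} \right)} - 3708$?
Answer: $-6348$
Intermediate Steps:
$h{\left(A,K \right)} = -9$ ($h{\left(A,K \right)} = -3 - 6 = -9$)
$r{\left(B \right)} = \left(-57 + B\right) \left(49 + B\right)$
$r{\left(h{\left(15,-10 \right)} \right)} - 3708 = \left(-2793 + \left(-9\right)^{2} - -72\right) - 3708 = \left(-2793 + 81 + 72\right) - 3708 = -2640 - 3708 = -6348$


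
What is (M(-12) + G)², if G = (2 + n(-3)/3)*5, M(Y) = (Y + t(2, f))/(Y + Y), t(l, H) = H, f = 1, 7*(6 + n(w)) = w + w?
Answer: 26569/28224 ≈ 0.94136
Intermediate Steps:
n(w) = -6 + 2*w/7 (n(w) = -6 + (w + w)/7 = -6 + (2*w)/7 = -6 + 2*w/7)
M(Y) = (1 + Y)/(2*Y) (M(Y) = (Y + 1)/(Y + Y) = (1 + Y)/((2*Y)) = (1 + Y)*(1/(2*Y)) = (1 + Y)/(2*Y))
G = -10/7 (G = (2 + (-6 + (2/7)*(-3))/3)*5 = (2 + (-6 - 6/7)*(⅓))*5 = (2 - 48/7*⅓)*5 = (2 - 16/7)*5 = -2/7*5 = -10/7 ≈ -1.4286)
(M(-12) + G)² = ((½)*(1 - 12)/(-12) - 10/7)² = ((½)*(-1/12)*(-11) - 10/7)² = (11/24 - 10/7)² = (-163/168)² = 26569/28224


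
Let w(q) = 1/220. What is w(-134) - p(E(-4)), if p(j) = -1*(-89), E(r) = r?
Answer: -19579/220 ≈ -88.995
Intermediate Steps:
w(q) = 1/220
p(j) = 89
w(-134) - p(E(-4)) = 1/220 - 1*89 = 1/220 - 89 = -19579/220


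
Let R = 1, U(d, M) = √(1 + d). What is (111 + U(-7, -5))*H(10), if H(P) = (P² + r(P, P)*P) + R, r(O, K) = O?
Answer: 22311 + 201*I*√6 ≈ 22311.0 + 492.35*I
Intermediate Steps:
H(P) = 1 + 2*P² (H(P) = (P² + P*P) + 1 = (P² + P²) + 1 = 2*P² + 1 = 1 + 2*P²)
(111 + U(-7, -5))*H(10) = (111 + √(1 - 7))*(1 + 2*10²) = (111 + √(-6))*(1 + 2*100) = (111 + I*√6)*(1 + 200) = (111 + I*√6)*201 = 22311 + 201*I*√6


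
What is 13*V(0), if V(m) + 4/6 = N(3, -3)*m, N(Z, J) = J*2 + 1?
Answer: -26/3 ≈ -8.6667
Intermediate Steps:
N(Z, J) = 1 + 2*J (N(Z, J) = 2*J + 1 = 1 + 2*J)
V(m) = -2/3 - 5*m (V(m) = -2/3 + (1 + 2*(-3))*m = -2/3 + (1 - 6)*m = -2/3 - 5*m)
13*V(0) = 13*(-2/3 - 5*0) = 13*(-2/3 + 0) = 13*(-2/3) = -26/3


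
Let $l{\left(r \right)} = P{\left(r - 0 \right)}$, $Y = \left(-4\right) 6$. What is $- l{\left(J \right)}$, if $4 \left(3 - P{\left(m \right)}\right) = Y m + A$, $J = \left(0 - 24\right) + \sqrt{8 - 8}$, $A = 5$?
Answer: $\frac{569}{4} \approx 142.25$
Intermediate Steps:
$Y = -24$
$J = -24$ ($J = \left(0 - 24\right) + \sqrt{0} = -24 + 0 = -24$)
$P{\left(m \right)} = \frac{7}{4} + 6 m$ ($P{\left(m \right)} = 3 - \frac{- 24 m + 5}{4} = 3 - \frac{5 - 24 m}{4} = 3 + \left(- \frac{5}{4} + 6 m\right) = \frac{7}{4} + 6 m$)
$l{\left(r \right)} = \frac{7}{4} + 6 r$ ($l{\left(r \right)} = \frac{7}{4} + 6 \left(r - 0\right) = \frac{7}{4} + 6 \left(r + 0\right) = \frac{7}{4} + 6 r$)
$- l{\left(J \right)} = - (\frac{7}{4} + 6 \left(-24\right)) = - (\frac{7}{4} - 144) = \left(-1\right) \left(- \frac{569}{4}\right) = \frac{569}{4}$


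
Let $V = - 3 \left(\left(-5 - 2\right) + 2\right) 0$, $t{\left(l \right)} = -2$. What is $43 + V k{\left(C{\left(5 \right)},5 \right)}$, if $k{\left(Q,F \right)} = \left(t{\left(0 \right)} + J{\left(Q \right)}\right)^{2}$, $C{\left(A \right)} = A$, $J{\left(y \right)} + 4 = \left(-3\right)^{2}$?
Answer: $43$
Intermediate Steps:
$J{\left(y \right)} = 5$ ($J{\left(y \right)} = -4 + \left(-3\right)^{2} = -4 + 9 = 5$)
$k{\left(Q,F \right)} = 9$ ($k{\left(Q,F \right)} = \left(-2 + 5\right)^{2} = 3^{2} = 9$)
$V = 0$ ($V = - 3 \left(-7 + 2\right) 0 = \left(-3\right) \left(-5\right) 0 = 15 \cdot 0 = 0$)
$43 + V k{\left(C{\left(5 \right)},5 \right)} = 43 + 0 \cdot 9 = 43 + 0 = 43$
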